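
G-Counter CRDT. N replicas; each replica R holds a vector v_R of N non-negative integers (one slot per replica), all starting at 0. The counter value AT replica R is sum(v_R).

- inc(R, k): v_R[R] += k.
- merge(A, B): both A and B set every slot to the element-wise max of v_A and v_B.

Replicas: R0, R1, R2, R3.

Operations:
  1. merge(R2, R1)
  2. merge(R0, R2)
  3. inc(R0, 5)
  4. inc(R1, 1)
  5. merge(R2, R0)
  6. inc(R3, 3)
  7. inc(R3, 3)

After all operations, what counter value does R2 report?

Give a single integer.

Op 1: merge R2<->R1 -> R2=(0,0,0,0) R1=(0,0,0,0)
Op 2: merge R0<->R2 -> R0=(0,0,0,0) R2=(0,0,0,0)
Op 3: inc R0 by 5 -> R0=(5,0,0,0) value=5
Op 4: inc R1 by 1 -> R1=(0,1,0,0) value=1
Op 5: merge R2<->R0 -> R2=(5,0,0,0) R0=(5,0,0,0)
Op 6: inc R3 by 3 -> R3=(0,0,0,3) value=3
Op 7: inc R3 by 3 -> R3=(0,0,0,6) value=6

Answer: 5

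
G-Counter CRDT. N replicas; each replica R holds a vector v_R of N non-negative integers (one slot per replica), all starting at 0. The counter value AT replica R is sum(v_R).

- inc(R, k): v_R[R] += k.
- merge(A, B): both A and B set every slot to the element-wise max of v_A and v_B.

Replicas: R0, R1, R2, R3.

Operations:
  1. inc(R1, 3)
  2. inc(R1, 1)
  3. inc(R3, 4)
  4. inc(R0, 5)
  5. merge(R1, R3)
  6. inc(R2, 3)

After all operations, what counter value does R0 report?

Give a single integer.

Op 1: inc R1 by 3 -> R1=(0,3,0,0) value=3
Op 2: inc R1 by 1 -> R1=(0,4,0,0) value=4
Op 3: inc R3 by 4 -> R3=(0,0,0,4) value=4
Op 4: inc R0 by 5 -> R0=(5,0,0,0) value=5
Op 5: merge R1<->R3 -> R1=(0,4,0,4) R3=(0,4,0,4)
Op 6: inc R2 by 3 -> R2=(0,0,3,0) value=3

Answer: 5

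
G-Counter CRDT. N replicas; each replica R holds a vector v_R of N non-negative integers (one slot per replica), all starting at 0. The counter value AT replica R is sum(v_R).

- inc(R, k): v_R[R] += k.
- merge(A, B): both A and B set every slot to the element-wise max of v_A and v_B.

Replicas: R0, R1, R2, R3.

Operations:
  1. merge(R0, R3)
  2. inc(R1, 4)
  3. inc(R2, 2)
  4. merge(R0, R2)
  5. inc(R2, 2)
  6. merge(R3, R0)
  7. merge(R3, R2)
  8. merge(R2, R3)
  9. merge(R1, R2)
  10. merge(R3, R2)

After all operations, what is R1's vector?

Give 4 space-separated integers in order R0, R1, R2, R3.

Answer: 0 4 4 0

Derivation:
Op 1: merge R0<->R3 -> R0=(0,0,0,0) R3=(0,0,0,0)
Op 2: inc R1 by 4 -> R1=(0,4,0,0) value=4
Op 3: inc R2 by 2 -> R2=(0,0,2,0) value=2
Op 4: merge R0<->R2 -> R0=(0,0,2,0) R2=(0,0,2,0)
Op 5: inc R2 by 2 -> R2=(0,0,4,0) value=4
Op 6: merge R3<->R0 -> R3=(0,0,2,0) R0=(0,0,2,0)
Op 7: merge R3<->R2 -> R3=(0,0,4,0) R2=(0,0,4,0)
Op 8: merge R2<->R3 -> R2=(0,0,4,0) R3=(0,0,4,0)
Op 9: merge R1<->R2 -> R1=(0,4,4,0) R2=(0,4,4,0)
Op 10: merge R3<->R2 -> R3=(0,4,4,0) R2=(0,4,4,0)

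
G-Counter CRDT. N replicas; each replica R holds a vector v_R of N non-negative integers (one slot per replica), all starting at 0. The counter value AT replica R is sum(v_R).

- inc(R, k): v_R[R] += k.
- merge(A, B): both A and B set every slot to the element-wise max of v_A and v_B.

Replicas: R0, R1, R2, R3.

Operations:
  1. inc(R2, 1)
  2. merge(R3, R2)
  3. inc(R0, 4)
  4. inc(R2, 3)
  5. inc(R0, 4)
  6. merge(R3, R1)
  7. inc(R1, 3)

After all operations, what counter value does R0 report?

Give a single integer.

Op 1: inc R2 by 1 -> R2=(0,0,1,0) value=1
Op 2: merge R3<->R2 -> R3=(0,0,1,0) R2=(0,0,1,0)
Op 3: inc R0 by 4 -> R0=(4,0,0,0) value=4
Op 4: inc R2 by 3 -> R2=(0,0,4,0) value=4
Op 5: inc R0 by 4 -> R0=(8,0,0,0) value=8
Op 6: merge R3<->R1 -> R3=(0,0,1,0) R1=(0,0,1,0)
Op 7: inc R1 by 3 -> R1=(0,3,1,0) value=4

Answer: 8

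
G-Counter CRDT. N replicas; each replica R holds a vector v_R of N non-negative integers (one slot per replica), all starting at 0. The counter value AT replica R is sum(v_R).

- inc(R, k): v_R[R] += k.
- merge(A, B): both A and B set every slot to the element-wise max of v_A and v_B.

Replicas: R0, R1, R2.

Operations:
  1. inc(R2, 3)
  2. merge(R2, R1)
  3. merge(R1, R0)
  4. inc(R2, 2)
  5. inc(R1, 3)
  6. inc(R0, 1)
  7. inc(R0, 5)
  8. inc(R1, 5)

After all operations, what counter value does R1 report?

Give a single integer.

Answer: 11

Derivation:
Op 1: inc R2 by 3 -> R2=(0,0,3) value=3
Op 2: merge R2<->R1 -> R2=(0,0,3) R1=(0,0,3)
Op 3: merge R1<->R0 -> R1=(0,0,3) R0=(0,0,3)
Op 4: inc R2 by 2 -> R2=(0,0,5) value=5
Op 5: inc R1 by 3 -> R1=(0,3,3) value=6
Op 6: inc R0 by 1 -> R0=(1,0,3) value=4
Op 7: inc R0 by 5 -> R0=(6,0,3) value=9
Op 8: inc R1 by 5 -> R1=(0,8,3) value=11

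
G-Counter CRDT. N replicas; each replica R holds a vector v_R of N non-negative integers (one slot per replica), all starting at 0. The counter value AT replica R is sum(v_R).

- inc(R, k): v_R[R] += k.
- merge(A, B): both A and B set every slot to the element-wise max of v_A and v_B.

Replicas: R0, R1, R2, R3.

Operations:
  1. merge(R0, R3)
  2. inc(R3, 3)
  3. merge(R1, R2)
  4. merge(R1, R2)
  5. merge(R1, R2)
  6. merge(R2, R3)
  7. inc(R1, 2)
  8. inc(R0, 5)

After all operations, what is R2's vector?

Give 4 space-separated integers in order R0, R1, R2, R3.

Op 1: merge R0<->R3 -> R0=(0,0,0,0) R3=(0,0,0,0)
Op 2: inc R3 by 3 -> R3=(0,0,0,3) value=3
Op 3: merge R1<->R2 -> R1=(0,0,0,0) R2=(0,0,0,0)
Op 4: merge R1<->R2 -> R1=(0,0,0,0) R2=(0,0,0,0)
Op 5: merge R1<->R2 -> R1=(0,0,0,0) R2=(0,0,0,0)
Op 6: merge R2<->R3 -> R2=(0,0,0,3) R3=(0,0,0,3)
Op 7: inc R1 by 2 -> R1=(0,2,0,0) value=2
Op 8: inc R0 by 5 -> R0=(5,0,0,0) value=5

Answer: 0 0 0 3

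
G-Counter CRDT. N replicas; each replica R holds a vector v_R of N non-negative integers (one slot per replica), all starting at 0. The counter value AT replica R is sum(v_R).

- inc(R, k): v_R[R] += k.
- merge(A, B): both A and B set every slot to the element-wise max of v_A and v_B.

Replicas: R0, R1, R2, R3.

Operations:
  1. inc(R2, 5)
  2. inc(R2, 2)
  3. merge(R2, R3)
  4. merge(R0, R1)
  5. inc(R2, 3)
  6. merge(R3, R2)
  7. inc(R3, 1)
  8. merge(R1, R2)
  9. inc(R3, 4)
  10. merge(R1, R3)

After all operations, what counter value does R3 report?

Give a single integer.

Answer: 15

Derivation:
Op 1: inc R2 by 5 -> R2=(0,0,5,0) value=5
Op 2: inc R2 by 2 -> R2=(0,0,7,0) value=7
Op 3: merge R2<->R3 -> R2=(0,0,7,0) R3=(0,0,7,0)
Op 4: merge R0<->R1 -> R0=(0,0,0,0) R1=(0,0,0,0)
Op 5: inc R2 by 3 -> R2=(0,0,10,0) value=10
Op 6: merge R3<->R2 -> R3=(0,0,10,0) R2=(0,0,10,0)
Op 7: inc R3 by 1 -> R3=(0,0,10,1) value=11
Op 8: merge R1<->R2 -> R1=(0,0,10,0) R2=(0,0,10,0)
Op 9: inc R3 by 4 -> R3=(0,0,10,5) value=15
Op 10: merge R1<->R3 -> R1=(0,0,10,5) R3=(0,0,10,5)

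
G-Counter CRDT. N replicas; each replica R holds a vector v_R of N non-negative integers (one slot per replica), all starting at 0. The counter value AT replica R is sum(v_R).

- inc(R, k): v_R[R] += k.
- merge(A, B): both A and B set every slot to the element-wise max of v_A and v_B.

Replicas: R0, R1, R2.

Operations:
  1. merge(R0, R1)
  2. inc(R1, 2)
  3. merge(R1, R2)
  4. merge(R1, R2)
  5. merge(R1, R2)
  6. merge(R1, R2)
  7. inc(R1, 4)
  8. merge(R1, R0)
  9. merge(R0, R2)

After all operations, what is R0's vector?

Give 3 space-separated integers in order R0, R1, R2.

Answer: 0 6 0

Derivation:
Op 1: merge R0<->R1 -> R0=(0,0,0) R1=(0,0,0)
Op 2: inc R1 by 2 -> R1=(0,2,0) value=2
Op 3: merge R1<->R2 -> R1=(0,2,0) R2=(0,2,0)
Op 4: merge R1<->R2 -> R1=(0,2,0) R2=(0,2,0)
Op 5: merge R1<->R2 -> R1=(0,2,0) R2=(0,2,0)
Op 6: merge R1<->R2 -> R1=(0,2,0) R2=(0,2,0)
Op 7: inc R1 by 4 -> R1=(0,6,0) value=6
Op 8: merge R1<->R0 -> R1=(0,6,0) R0=(0,6,0)
Op 9: merge R0<->R2 -> R0=(0,6,0) R2=(0,6,0)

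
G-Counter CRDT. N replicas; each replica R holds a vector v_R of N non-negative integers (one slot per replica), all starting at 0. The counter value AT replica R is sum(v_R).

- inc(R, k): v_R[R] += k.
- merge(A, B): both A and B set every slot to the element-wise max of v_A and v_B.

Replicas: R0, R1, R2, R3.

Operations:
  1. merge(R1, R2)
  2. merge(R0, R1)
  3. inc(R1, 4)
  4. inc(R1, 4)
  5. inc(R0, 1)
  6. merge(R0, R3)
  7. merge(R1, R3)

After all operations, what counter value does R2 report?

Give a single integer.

Answer: 0

Derivation:
Op 1: merge R1<->R2 -> R1=(0,0,0,0) R2=(0,0,0,0)
Op 2: merge R0<->R1 -> R0=(0,0,0,0) R1=(0,0,0,0)
Op 3: inc R1 by 4 -> R1=(0,4,0,0) value=4
Op 4: inc R1 by 4 -> R1=(0,8,0,0) value=8
Op 5: inc R0 by 1 -> R0=(1,0,0,0) value=1
Op 6: merge R0<->R3 -> R0=(1,0,0,0) R3=(1,0,0,0)
Op 7: merge R1<->R3 -> R1=(1,8,0,0) R3=(1,8,0,0)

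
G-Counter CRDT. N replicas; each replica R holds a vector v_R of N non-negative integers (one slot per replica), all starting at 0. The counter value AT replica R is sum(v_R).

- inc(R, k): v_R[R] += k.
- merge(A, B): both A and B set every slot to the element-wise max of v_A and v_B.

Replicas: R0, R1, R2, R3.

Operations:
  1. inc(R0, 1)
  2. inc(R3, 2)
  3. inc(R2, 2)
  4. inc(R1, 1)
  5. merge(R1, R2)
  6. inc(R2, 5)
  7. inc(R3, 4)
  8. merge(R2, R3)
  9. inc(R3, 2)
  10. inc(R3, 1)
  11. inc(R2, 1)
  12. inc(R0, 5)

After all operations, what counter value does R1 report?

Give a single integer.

Answer: 3

Derivation:
Op 1: inc R0 by 1 -> R0=(1,0,0,0) value=1
Op 2: inc R3 by 2 -> R3=(0,0,0,2) value=2
Op 3: inc R2 by 2 -> R2=(0,0,2,0) value=2
Op 4: inc R1 by 1 -> R1=(0,1,0,0) value=1
Op 5: merge R1<->R2 -> R1=(0,1,2,0) R2=(0,1,2,0)
Op 6: inc R2 by 5 -> R2=(0,1,7,0) value=8
Op 7: inc R3 by 4 -> R3=(0,0,0,6) value=6
Op 8: merge R2<->R3 -> R2=(0,1,7,6) R3=(0,1,7,6)
Op 9: inc R3 by 2 -> R3=(0,1,7,8) value=16
Op 10: inc R3 by 1 -> R3=(0,1,7,9) value=17
Op 11: inc R2 by 1 -> R2=(0,1,8,6) value=15
Op 12: inc R0 by 5 -> R0=(6,0,0,0) value=6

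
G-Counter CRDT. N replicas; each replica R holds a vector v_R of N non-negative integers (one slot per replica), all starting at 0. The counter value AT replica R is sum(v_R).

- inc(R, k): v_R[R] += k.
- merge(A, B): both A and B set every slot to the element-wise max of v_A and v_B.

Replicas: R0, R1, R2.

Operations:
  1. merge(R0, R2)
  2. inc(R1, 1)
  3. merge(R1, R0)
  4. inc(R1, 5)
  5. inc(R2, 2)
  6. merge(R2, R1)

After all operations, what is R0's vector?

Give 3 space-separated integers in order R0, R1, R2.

Op 1: merge R0<->R2 -> R0=(0,0,0) R2=(0,0,0)
Op 2: inc R1 by 1 -> R1=(0,1,0) value=1
Op 3: merge R1<->R0 -> R1=(0,1,0) R0=(0,1,0)
Op 4: inc R1 by 5 -> R1=(0,6,0) value=6
Op 5: inc R2 by 2 -> R2=(0,0,2) value=2
Op 6: merge R2<->R1 -> R2=(0,6,2) R1=(0,6,2)

Answer: 0 1 0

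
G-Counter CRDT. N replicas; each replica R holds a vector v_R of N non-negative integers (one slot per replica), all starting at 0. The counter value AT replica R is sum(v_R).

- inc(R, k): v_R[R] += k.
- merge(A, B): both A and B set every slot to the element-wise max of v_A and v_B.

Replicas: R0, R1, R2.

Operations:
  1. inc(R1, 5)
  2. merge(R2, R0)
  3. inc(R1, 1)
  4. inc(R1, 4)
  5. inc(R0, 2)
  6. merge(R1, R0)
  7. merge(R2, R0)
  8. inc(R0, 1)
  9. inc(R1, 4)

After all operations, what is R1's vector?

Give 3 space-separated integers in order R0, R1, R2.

Answer: 2 14 0

Derivation:
Op 1: inc R1 by 5 -> R1=(0,5,0) value=5
Op 2: merge R2<->R0 -> R2=(0,0,0) R0=(0,0,0)
Op 3: inc R1 by 1 -> R1=(0,6,0) value=6
Op 4: inc R1 by 4 -> R1=(0,10,0) value=10
Op 5: inc R0 by 2 -> R0=(2,0,0) value=2
Op 6: merge R1<->R0 -> R1=(2,10,0) R0=(2,10,0)
Op 7: merge R2<->R0 -> R2=(2,10,0) R0=(2,10,0)
Op 8: inc R0 by 1 -> R0=(3,10,0) value=13
Op 9: inc R1 by 4 -> R1=(2,14,0) value=16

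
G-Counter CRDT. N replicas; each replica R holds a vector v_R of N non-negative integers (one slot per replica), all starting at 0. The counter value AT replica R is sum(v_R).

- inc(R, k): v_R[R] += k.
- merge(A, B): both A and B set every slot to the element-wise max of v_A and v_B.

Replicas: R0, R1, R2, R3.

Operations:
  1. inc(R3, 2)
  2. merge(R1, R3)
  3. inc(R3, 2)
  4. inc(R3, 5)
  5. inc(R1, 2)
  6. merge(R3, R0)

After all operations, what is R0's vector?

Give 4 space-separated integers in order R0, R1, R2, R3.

Answer: 0 0 0 9

Derivation:
Op 1: inc R3 by 2 -> R3=(0,0,0,2) value=2
Op 2: merge R1<->R3 -> R1=(0,0,0,2) R3=(0,0,0,2)
Op 3: inc R3 by 2 -> R3=(0,0,0,4) value=4
Op 4: inc R3 by 5 -> R3=(0,0,0,9) value=9
Op 5: inc R1 by 2 -> R1=(0,2,0,2) value=4
Op 6: merge R3<->R0 -> R3=(0,0,0,9) R0=(0,0,0,9)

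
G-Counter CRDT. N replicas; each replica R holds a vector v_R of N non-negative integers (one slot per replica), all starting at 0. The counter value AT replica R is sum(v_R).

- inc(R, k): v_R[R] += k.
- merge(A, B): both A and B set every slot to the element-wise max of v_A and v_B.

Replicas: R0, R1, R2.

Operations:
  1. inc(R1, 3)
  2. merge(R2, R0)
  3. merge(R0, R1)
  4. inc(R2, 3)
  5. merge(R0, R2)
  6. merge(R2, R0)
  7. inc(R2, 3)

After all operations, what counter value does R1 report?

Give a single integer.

Answer: 3

Derivation:
Op 1: inc R1 by 3 -> R1=(0,3,0) value=3
Op 2: merge R2<->R0 -> R2=(0,0,0) R0=(0,0,0)
Op 3: merge R0<->R1 -> R0=(0,3,0) R1=(0,3,0)
Op 4: inc R2 by 3 -> R2=(0,0,3) value=3
Op 5: merge R0<->R2 -> R0=(0,3,3) R2=(0,3,3)
Op 6: merge R2<->R0 -> R2=(0,3,3) R0=(0,3,3)
Op 7: inc R2 by 3 -> R2=(0,3,6) value=9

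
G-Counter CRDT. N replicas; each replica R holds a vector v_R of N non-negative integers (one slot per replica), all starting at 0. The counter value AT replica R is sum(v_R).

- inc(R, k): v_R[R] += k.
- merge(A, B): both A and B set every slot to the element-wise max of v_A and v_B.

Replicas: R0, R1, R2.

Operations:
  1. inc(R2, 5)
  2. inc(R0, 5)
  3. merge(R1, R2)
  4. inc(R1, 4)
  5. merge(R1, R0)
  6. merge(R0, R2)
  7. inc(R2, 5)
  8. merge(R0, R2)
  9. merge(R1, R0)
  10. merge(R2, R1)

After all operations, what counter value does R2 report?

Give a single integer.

Op 1: inc R2 by 5 -> R2=(0,0,5) value=5
Op 2: inc R0 by 5 -> R0=(5,0,0) value=5
Op 3: merge R1<->R2 -> R1=(0,0,5) R2=(0,0,5)
Op 4: inc R1 by 4 -> R1=(0,4,5) value=9
Op 5: merge R1<->R0 -> R1=(5,4,5) R0=(5,4,5)
Op 6: merge R0<->R2 -> R0=(5,4,5) R2=(5,4,5)
Op 7: inc R2 by 5 -> R2=(5,4,10) value=19
Op 8: merge R0<->R2 -> R0=(5,4,10) R2=(5,4,10)
Op 9: merge R1<->R0 -> R1=(5,4,10) R0=(5,4,10)
Op 10: merge R2<->R1 -> R2=(5,4,10) R1=(5,4,10)

Answer: 19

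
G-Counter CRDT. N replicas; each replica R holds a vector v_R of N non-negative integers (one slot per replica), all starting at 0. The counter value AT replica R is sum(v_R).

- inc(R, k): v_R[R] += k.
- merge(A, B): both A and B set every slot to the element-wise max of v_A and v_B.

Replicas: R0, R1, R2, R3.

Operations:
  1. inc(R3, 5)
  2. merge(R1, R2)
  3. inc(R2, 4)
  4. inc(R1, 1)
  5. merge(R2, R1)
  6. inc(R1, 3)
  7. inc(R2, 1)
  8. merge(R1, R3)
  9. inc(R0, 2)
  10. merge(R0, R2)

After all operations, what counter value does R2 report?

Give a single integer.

Op 1: inc R3 by 5 -> R3=(0,0,0,5) value=5
Op 2: merge R1<->R2 -> R1=(0,0,0,0) R2=(0,0,0,0)
Op 3: inc R2 by 4 -> R2=(0,0,4,0) value=4
Op 4: inc R1 by 1 -> R1=(0,1,0,0) value=1
Op 5: merge R2<->R1 -> R2=(0,1,4,0) R1=(0,1,4,0)
Op 6: inc R1 by 3 -> R1=(0,4,4,0) value=8
Op 7: inc R2 by 1 -> R2=(0,1,5,0) value=6
Op 8: merge R1<->R3 -> R1=(0,4,4,5) R3=(0,4,4,5)
Op 9: inc R0 by 2 -> R0=(2,0,0,0) value=2
Op 10: merge R0<->R2 -> R0=(2,1,5,0) R2=(2,1,5,0)

Answer: 8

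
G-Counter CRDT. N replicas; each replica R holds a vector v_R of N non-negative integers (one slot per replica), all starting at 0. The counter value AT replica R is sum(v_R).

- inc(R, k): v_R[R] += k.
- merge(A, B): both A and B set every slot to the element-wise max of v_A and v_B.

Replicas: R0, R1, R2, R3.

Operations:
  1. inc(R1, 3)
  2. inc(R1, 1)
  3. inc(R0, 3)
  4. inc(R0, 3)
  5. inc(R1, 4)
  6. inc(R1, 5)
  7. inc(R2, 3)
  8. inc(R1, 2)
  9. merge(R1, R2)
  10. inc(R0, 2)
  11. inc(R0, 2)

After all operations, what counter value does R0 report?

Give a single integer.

Op 1: inc R1 by 3 -> R1=(0,3,0,0) value=3
Op 2: inc R1 by 1 -> R1=(0,4,0,0) value=4
Op 3: inc R0 by 3 -> R0=(3,0,0,0) value=3
Op 4: inc R0 by 3 -> R0=(6,0,0,0) value=6
Op 5: inc R1 by 4 -> R1=(0,8,0,0) value=8
Op 6: inc R1 by 5 -> R1=(0,13,0,0) value=13
Op 7: inc R2 by 3 -> R2=(0,0,3,0) value=3
Op 8: inc R1 by 2 -> R1=(0,15,0,0) value=15
Op 9: merge R1<->R2 -> R1=(0,15,3,0) R2=(0,15,3,0)
Op 10: inc R0 by 2 -> R0=(8,0,0,0) value=8
Op 11: inc R0 by 2 -> R0=(10,0,0,0) value=10

Answer: 10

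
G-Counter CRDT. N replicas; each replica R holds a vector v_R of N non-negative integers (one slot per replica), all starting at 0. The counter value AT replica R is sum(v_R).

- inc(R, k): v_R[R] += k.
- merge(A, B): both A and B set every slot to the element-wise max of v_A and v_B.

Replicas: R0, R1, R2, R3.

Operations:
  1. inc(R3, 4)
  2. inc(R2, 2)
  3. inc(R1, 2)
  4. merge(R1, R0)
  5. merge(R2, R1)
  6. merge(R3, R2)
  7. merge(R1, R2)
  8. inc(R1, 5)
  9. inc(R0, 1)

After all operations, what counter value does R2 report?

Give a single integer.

Op 1: inc R3 by 4 -> R3=(0,0,0,4) value=4
Op 2: inc R2 by 2 -> R2=(0,0,2,0) value=2
Op 3: inc R1 by 2 -> R1=(0,2,0,0) value=2
Op 4: merge R1<->R0 -> R1=(0,2,0,0) R0=(0,2,0,0)
Op 5: merge R2<->R1 -> R2=(0,2,2,0) R1=(0,2,2,0)
Op 6: merge R3<->R2 -> R3=(0,2,2,4) R2=(0,2,2,4)
Op 7: merge R1<->R2 -> R1=(0,2,2,4) R2=(0,2,2,4)
Op 8: inc R1 by 5 -> R1=(0,7,2,4) value=13
Op 9: inc R0 by 1 -> R0=(1,2,0,0) value=3

Answer: 8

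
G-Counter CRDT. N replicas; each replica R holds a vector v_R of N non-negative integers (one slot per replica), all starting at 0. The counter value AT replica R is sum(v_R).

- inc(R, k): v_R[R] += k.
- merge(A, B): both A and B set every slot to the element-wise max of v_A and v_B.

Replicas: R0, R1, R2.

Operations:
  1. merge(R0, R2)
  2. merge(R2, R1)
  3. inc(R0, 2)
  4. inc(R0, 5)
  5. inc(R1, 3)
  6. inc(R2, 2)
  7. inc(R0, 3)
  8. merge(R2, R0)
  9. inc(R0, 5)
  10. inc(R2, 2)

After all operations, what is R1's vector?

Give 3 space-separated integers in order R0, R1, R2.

Answer: 0 3 0

Derivation:
Op 1: merge R0<->R2 -> R0=(0,0,0) R2=(0,0,0)
Op 2: merge R2<->R1 -> R2=(0,0,0) R1=(0,0,0)
Op 3: inc R0 by 2 -> R0=(2,0,0) value=2
Op 4: inc R0 by 5 -> R0=(7,0,0) value=7
Op 5: inc R1 by 3 -> R1=(0,3,0) value=3
Op 6: inc R2 by 2 -> R2=(0,0,2) value=2
Op 7: inc R0 by 3 -> R0=(10,0,0) value=10
Op 8: merge R2<->R0 -> R2=(10,0,2) R0=(10,0,2)
Op 9: inc R0 by 5 -> R0=(15,0,2) value=17
Op 10: inc R2 by 2 -> R2=(10,0,4) value=14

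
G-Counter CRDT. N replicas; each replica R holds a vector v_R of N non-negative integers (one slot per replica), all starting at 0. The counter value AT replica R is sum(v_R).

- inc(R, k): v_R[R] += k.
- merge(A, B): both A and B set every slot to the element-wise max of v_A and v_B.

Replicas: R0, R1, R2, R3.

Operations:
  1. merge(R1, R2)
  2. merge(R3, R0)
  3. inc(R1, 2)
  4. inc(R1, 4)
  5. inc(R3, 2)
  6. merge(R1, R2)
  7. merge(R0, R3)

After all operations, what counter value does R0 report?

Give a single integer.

Op 1: merge R1<->R2 -> R1=(0,0,0,0) R2=(0,0,0,0)
Op 2: merge R3<->R0 -> R3=(0,0,0,0) R0=(0,0,0,0)
Op 3: inc R1 by 2 -> R1=(0,2,0,0) value=2
Op 4: inc R1 by 4 -> R1=(0,6,0,0) value=6
Op 5: inc R3 by 2 -> R3=(0,0,0,2) value=2
Op 6: merge R1<->R2 -> R1=(0,6,0,0) R2=(0,6,0,0)
Op 7: merge R0<->R3 -> R0=(0,0,0,2) R3=(0,0,0,2)

Answer: 2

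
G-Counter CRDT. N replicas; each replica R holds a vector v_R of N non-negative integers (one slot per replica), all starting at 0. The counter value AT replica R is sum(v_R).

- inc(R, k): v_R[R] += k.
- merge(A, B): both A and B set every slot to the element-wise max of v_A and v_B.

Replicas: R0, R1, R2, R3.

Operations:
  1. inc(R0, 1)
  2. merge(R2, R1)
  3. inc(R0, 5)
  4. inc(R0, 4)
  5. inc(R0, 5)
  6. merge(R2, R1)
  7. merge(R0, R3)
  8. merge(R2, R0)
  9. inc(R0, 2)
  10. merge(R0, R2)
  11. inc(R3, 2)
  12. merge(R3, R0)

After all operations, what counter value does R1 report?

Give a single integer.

Op 1: inc R0 by 1 -> R0=(1,0,0,0) value=1
Op 2: merge R2<->R1 -> R2=(0,0,0,0) R1=(0,0,0,0)
Op 3: inc R0 by 5 -> R0=(6,0,0,0) value=6
Op 4: inc R0 by 4 -> R0=(10,0,0,0) value=10
Op 5: inc R0 by 5 -> R0=(15,0,0,0) value=15
Op 6: merge R2<->R1 -> R2=(0,0,0,0) R1=(0,0,0,0)
Op 7: merge R0<->R3 -> R0=(15,0,0,0) R3=(15,0,0,0)
Op 8: merge R2<->R0 -> R2=(15,0,0,0) R0=(15,0,0,0)
Op 9: inc R0 by 2 -> R0=(17,0,0,0) value=17
Op 10: merge R0<->R2 -> R0=(17,0,0,0) R2=(17,0,0,0)
Op 11: inc R3 by 2 -> R3=(15,0,0,2) value=17
Op 12: merge R3<->R0 -> R3=(17,0,0,2) R0=(17,0,0,2)

Answer: 0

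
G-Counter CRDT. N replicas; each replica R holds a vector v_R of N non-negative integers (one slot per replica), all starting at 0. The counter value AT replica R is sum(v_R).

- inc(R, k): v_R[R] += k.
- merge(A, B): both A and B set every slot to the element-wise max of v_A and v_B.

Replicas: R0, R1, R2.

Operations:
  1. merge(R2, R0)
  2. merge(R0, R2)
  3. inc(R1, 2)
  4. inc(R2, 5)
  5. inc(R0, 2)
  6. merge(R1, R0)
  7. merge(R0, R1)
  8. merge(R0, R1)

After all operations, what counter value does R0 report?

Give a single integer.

Answer: 4

Derivation:
Op 1: merge R2<->R0 -> R2=(0,0,0) R0=(0,0,0)
Op 2: merge R0<->R2 -> R0=(0,0,0) R2=(0,0,0)
Op 3: inc R1 by 2 -> R1=(0,2,0) value=2
Op 4: inc R2 by 5 -> R2=(0,0,5) value=5
Op 5: inc R0 by 2 -> R0=(2,0,0) value=2
Op 6: merge R1<->R0 -> R1=(2,2,0) R0=(2,2,0)
Op 7: merge R0<->R1 -> R0=(2,2,0) R1=(2,2,0)
Op 8: merge R0<->R1 -> R0=(2,2,0) R1=(2,2,0)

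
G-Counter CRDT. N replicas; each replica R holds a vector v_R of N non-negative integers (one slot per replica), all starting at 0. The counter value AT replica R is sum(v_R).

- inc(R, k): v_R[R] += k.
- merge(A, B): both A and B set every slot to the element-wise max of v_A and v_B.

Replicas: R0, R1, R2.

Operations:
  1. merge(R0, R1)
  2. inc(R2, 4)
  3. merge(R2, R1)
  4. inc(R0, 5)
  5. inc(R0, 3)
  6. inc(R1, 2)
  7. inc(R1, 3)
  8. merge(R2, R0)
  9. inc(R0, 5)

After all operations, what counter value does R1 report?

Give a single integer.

Answer: 9

Derivation:
Op 1: merge R0<->R1 -> R0=(0,0,0) R1=(0,0,0)
Op 2: inc R2 by 4 -> R2=(0,0,4) value=4
Op 3: merge R2<->R1 -> R2=(0,0,4) R1=(0,0,4)
Op 4: inc R0 by 5 -> R0=(5,0,0) value=5
Op 5: inc R0 by 3 -> R0=(8,0,0) value=8
Op 6: inc R1 by 2 -> R1=(0,2,4) value=6
Op 7: inc R1 by 3 -> R1=(0,5,4) value=9
Op 8: merge R2<->R0 -> R2=(8,0,4) R0=(8,0,4)
Op 9: inc R0 by 5 -> R0=(13,0,4) value=17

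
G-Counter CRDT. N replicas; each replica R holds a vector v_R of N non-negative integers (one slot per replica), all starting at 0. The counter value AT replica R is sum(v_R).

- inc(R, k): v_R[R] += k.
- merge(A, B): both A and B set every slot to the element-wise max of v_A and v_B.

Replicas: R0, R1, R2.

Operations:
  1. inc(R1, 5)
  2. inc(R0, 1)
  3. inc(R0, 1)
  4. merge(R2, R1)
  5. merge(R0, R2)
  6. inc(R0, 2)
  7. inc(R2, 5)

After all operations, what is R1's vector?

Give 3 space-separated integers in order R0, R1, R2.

Op 1: inc R1 by 5 -> R1=(0,5,0) value=5
Op 2: inc R0 by 1 -> R0=(1,0,0) value=1
Op 3: inc R0 by 1 -> R0=(2,0,0) value=2
Op 4: merge R2<->R1 -> R2=(0,5,0) R1=(0,5,0)
Op 5: merge R0<->R2 -> R0=(2,5,0) R2=(2,5,0)
Op 6: inc R0 by 2 -> R0=(4,5,0) value=9
Op 7: inc R2 by 5 -> R2=(2,5,5) value=12

Answer: 0 5 0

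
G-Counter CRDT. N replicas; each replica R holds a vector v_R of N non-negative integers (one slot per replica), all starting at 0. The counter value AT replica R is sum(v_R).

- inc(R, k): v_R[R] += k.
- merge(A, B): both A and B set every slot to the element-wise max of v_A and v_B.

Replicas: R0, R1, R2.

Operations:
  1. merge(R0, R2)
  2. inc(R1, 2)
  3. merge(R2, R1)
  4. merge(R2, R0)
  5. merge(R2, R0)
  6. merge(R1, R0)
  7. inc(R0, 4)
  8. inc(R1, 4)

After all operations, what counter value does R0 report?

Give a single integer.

Op 1: merge R0<->R2 -> R0=(0,0,0) R2=(0,0,0)
Op 2: inc R1 by 2 -> R1=(0,2,0) value=2
Op 3: merge R2<->R1 -> R2=(0,2,0) R1=(0,2,0)
Op 4: merge R2<->R0 -> R2=(0,2,0) R0=(0,2,0)
Op 5: merge R2<->R0 -> R2=(0,2,0) R0=(0,2,0)
Op 6: merge R1<->R0 -> R1=(0,2,0) R0=(0,2,0)
Op 7: inc R0 by 4 -> R0=(4,2,0) value=6
Op 8: inc R1 by 4 -> R1=(0,6,0) value=6

Answer: 6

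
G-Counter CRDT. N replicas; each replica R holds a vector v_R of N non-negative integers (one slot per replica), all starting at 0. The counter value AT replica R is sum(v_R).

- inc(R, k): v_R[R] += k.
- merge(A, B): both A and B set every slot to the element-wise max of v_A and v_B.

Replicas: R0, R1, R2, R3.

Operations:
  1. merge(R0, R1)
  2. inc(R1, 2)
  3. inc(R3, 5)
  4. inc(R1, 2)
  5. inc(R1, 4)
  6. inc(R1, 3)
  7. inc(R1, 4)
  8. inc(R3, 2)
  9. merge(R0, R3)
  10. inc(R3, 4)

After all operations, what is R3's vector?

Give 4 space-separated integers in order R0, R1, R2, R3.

Answer: 0 0 0 11

Derivation:
Op 1: merge R0<->R1 -> R0=(0,0,0,0) R1=(0,0,0,0)
Op 2: inc R1 by 2 -> R1=(0,2,0,0) value=2
Op 3: inc R3 by 5 -> R3=(0,0,0,5) value=5
Op 4: inc R1 by 2 -> R1=(0,4,0,0) value=4
Op 5: inc R1 by 4 -> R1=(0,8,0,0) value=8
Op 6: inc R1 by 3 -> R1=(0,11,0,0) value=11
Op 7: inc R1 by 4 -> R1=(0,15,0,0) value=15
Op 8: inc R3 by 2 -> R3=(0,0,0,7) value=7
Op 9: merge R0<->R3 -> R0=(0,0,0,7) R3=(0,0,0,7)
Op 10: inc R3 by 4 -> R3=(0,0,0,11) value=11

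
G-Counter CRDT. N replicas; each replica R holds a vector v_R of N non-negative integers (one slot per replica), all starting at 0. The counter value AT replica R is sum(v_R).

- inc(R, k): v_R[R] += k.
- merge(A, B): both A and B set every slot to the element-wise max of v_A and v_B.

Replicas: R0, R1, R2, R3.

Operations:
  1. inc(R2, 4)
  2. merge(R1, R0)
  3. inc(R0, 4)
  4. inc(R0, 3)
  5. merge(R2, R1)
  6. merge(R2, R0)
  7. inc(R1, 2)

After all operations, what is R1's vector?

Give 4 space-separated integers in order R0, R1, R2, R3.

Answer: 0 2 4 0

Derivation:
Op 1: inc R2 by 4 -> R2=(0,0,4,0) value=4
Op 2: merge R1<->R0 -> R1=(0,0,0,0) R0=(0,0,0,0)
Op 3: inc R0 by 4 -> R0=(4,0,0,0) value=4
Op 4: inc R0 by 3 -> R0=(7,0,0,0) value=7
Op 5: merge R2<->R1 -> R2=(0,0,4,0) R1=(0,0,4,0)
Op 6: merge R2<->R0 -> R2=(7,0,4,0) R0=(7,0,4,0)
Op 7: inc R1 by 2 -> R1=(0,2,4,0) value=6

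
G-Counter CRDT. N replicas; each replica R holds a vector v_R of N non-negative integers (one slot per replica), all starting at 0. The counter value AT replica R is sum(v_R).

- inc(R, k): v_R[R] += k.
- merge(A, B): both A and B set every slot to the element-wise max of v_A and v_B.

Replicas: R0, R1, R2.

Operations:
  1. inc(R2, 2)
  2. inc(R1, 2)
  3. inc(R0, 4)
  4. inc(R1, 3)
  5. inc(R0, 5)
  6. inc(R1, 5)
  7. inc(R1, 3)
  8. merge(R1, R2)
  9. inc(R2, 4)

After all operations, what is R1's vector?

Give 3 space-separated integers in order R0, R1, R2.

Answer: 0 13 2

Derivation:
Op 1: inc R2 by 2 -> R2=(0,0,2) value=2
Op 2: inc R1 by 2 -> R1=(0,2,0) value=2
Op 3: inc R0 by 4 -> R0=(4,0,0) value=4
Op 4: inc R1 by 3 -> R1=(0,5,0) value=5
Op 5: inc R0 by 5 -> R0=(9,0,0) value=9
Op 6: inc R1 by 5 -> R1=(0,10,0) value=10
Op 7: inc R1 by 3 -> R1=(0,13,0) value=13
Op 8: merge R1<->R2 -> R1=(0,13,2) R2=(0,13,2)
Op 9: inc R2 by 4 -> R2=(0,13,6) value=19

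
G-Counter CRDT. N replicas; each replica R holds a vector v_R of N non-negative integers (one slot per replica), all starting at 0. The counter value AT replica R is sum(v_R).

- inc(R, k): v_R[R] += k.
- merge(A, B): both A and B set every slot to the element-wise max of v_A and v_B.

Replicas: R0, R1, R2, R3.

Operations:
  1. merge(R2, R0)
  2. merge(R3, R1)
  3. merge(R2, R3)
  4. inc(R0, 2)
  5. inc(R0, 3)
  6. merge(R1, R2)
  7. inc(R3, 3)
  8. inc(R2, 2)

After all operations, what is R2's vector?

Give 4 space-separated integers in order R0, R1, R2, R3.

Answer: 0 0 2 0

Derivation:
Op 1: merge R2<->R0 -> R2=(0,0,0,0) R0=(0,0,0,0)
Op 2: merge R3<->R1 -> R3=(0,0,0,0) R1=(0,0,0,0)
Op 3: merge R2<->R3 -> R2=(0,0,0,0) R3=(0,0,0,0)
Op 4: inc R0 by 2 -> R0=(2,0,0,0) value=2
Op 5: inc R0 by 3 -> R0=(5,0,0,0) value=5
Op 6: merge R1<->R2 -> R1=(0,0,0,0) R2=(0,0,0,0)
Op 7: inc R3 by 3 -> R3=(0,0,0,3) value=3
Op 8: inc R2 by 2 -> R2=(0,0,2,0) value=2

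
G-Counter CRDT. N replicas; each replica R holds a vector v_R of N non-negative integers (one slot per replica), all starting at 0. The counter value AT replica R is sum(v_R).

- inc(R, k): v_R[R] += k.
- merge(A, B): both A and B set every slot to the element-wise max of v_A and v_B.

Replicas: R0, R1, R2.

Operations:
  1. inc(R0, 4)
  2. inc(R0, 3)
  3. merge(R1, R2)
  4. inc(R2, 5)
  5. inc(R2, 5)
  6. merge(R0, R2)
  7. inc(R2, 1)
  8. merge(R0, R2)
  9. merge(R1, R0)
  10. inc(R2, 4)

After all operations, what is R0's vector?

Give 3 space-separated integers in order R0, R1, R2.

Answer: 7 0 11

Derivation:
Op 1: inc R0 by 4 -> R0=(4,0,0) value=4
Op 2: inc R0 by 3 -> R0=(7,0,0) value=7
Op 3: merge R1<->R2 -> R1=(0,0,0) R2=(0,0,0)
Op 4: inc R2 by 5 -> R2=(0,0,5) value=5
Op 5: inc R2 by 5 -> R2=(0,0,10) value=10
Op 6: merge R0<->R2 -> R0=(7,0,10) R2=(7,0,10)
Op 7: inc R2 by 1 -> R2=(7,0,11) value=18
Op 8: merge R0<->R2 -> R0=(7,0,11) R2=(7,0,11)
Op 9: merge R1<->R0 -> R1=(7,0,11) R0=(7,0,11)
Op 10: inc R2 by 4 -> R2=(7,0,15) value=22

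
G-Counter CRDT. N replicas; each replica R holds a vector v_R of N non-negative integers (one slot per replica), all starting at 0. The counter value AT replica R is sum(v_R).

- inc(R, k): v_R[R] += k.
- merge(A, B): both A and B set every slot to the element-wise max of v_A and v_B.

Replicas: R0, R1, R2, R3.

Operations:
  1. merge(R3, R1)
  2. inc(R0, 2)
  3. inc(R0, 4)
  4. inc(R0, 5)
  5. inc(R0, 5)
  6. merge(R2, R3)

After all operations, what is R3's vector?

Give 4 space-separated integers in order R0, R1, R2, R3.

Op 1: merge R3<->R1 -> R3=(0,0,0,0) R1=(0,0,0,0)
Op 2: inc R0 by 2 -> R0=(2,0,0,0) value=2
Op 3: inc R0 by 4 -> R0=(6,0,0,0) value=6
Op 4: inc R0 by 5 -> R0=(11,0,0,0) value=11
Op 5: inc R0 by 5 -> R0=(16,0,0,0) value=16
Op 6: merge R2<->R3 -> R2=(0,0,0,0) R3=(0,0,0,0)

Answer: 0 0 0 0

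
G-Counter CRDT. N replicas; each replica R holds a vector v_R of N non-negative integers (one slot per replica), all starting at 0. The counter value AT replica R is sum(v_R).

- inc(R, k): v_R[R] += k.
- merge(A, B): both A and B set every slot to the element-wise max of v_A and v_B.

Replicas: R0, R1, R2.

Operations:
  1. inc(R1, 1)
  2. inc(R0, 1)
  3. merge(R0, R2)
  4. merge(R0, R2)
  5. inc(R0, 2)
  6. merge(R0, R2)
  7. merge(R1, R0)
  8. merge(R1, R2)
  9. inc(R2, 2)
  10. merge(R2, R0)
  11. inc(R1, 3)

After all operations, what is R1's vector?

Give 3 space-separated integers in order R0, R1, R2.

Op 1: inc R1 by 1 -> R1=(0,1,0) value=1
Op 2: inc R0 by 1 -> R0=(1,0,0) value=1
Op 3: merge R0<->R2 -> R0=(1,0,0) R2=(1,0,0)
Op 4: merge R0<->R2 -> R0=(1,0,0) R2=(1,0,0)
Op 5: inc R0 by 2 -> R0=(3,0,0) value=3
Op 6: merge R0<->R2 -> R0=(3,0,0) R2=(3,0,0)
Op 7: merge R1<->R0 -> R1=(3,1,0) R0=(3,1,0)
Op 8: merge R1<->R2 -> R1=(3,1,0) R2=(3,1,0)
Op 9: inc R2 by 2 -> R2=(3,1,2) value=6
Op 10: merge R2<->R0 -> R2=(3,1,2) R0=(3,1,2)
Op 11: inc R1 by 3 -> R1=(3,4,0) value=7

Answer: 3 4 0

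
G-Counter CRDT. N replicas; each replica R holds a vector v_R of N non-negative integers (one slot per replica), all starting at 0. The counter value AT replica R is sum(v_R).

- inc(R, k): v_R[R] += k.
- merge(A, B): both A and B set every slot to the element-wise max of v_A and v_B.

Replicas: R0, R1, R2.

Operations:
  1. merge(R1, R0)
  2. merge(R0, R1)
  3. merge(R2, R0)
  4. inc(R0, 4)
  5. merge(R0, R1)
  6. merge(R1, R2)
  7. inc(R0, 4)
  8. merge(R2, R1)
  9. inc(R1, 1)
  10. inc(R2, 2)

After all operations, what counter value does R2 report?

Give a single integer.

Answer: 6

Derivation:
Op 1: merge R1<->R0 -> R1=(0,0,0) R0=(0,0,0)
Op 2: merge R0<->R1 -> R0=(0,0,0) R1=(0,0,0)
Op 3: merge R2<->R0 -> R2=(0,0,0) R0=(0,0,0)
Op 4: inc R0 by 4 -> R0=(4,0,0) value=4
Op 5: merge R0<->R1 -> R0=(4,0,0) R1=(4,0,0)
Op 6: merge R1<->R2 -> R1=(4,0,0) R2=(4,0,0)
Op 7: inc R0 by 4 -> R0=(8,0,0) value=8
Op 8: merge R2<->R1 -> R2=(4,0,0) R1=(4,0,0)
Op 9: inc R1 by 1 -> R1=(4,1,0) value=5
Op 10: inc R2 by 2 -> R2=(4,0,2) value=6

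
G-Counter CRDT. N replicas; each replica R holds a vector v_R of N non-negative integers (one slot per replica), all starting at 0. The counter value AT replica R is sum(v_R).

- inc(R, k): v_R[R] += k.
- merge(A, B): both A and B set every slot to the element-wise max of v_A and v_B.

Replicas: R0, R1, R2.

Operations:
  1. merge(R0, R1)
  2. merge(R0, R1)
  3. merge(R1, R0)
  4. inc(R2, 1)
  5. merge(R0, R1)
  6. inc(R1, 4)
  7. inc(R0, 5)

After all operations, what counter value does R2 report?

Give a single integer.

Op 1: merge R0<->R1 -> R0=(0,0,0) R1=(0,0,0)
Op 2: merge R0<->R1 -> R0=(0,0,0) R1=(0,0,0)
Op 3: merge R1<->R0 -> R1=(0,0,0) R0=(0,0,0)
Op 4: inc R2 by 1 -> R2=(0,0,1) value=1
Op 5: merge R0<->R1 -> R0=(0,0,0) R1=(0,0,0)
Op 6: inc R1 by 4 -> R1=(0,4,0) value=4
Op 7: inc R0 by 5 -> R0=(5,0,0) value=5

Answer: 1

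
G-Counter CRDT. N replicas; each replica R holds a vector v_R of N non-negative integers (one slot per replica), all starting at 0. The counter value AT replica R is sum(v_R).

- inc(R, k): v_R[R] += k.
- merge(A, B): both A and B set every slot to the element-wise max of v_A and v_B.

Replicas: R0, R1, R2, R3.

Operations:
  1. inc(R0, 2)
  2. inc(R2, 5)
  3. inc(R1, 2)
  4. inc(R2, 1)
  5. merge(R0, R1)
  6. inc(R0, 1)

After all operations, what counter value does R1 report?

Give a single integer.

Answer: 4

Derivation:
Op 1: inc R0 by 2 -> R0=(2,0,0,0) value=2
Op 2: inc R2 by 5 -> R2=(0,0,5,0) value=5
Op 3: inc R1 by 2 -> R1=(0,2,0,0) value=2
Op 4: inc R2 by 1 -> R2=(0,0,6,0) value=6
Op 5: merge R0<->R1 -> R0=(2,2,0,0) R1=(2,2,0,0)
Op 6: inc R0 by 1 -> R0=(3,2,0,0) value=5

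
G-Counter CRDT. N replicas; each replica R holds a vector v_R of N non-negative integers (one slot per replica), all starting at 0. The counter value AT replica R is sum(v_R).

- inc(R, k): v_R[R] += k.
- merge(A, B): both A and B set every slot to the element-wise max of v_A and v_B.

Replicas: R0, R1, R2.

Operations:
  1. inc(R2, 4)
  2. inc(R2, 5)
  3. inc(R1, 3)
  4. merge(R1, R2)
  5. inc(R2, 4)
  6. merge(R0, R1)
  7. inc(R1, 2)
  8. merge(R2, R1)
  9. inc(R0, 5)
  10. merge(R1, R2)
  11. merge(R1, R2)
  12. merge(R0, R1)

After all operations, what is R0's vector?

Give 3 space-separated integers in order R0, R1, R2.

Answer: 5 5 13

Derivation:
Op 1: inc R2 by 4 -> R2=(0,0,4) value=4
Op 2: inc R2 by 5 -> R2=(0,0,9) value=9
Op 3: inc R1 by 3 -> R1=(0,3,0) value=3
Op 4: merge R1<->R2 -> R1=(0,3,9) R2=(0,3,9)
Op 5: inc R2 by 4 -> R2=(0,3,13) value=16
Op 6: merge R0<->R1 -> R0=(0,3,9) R1=(0,3,9)
Op 7: inc R1 by 2 -> R1=(0,5,9) value=14
Op 8: merge R2<->R1 -> R2=(0,5,13) R1=(0,5,13)
Op 9: inc R0 by 5 -> R0=(5,3,9) value=17
Op 10: merge R1<->R2 -> R1=(0,5,13) R2=(0,5,13)
Op 11: merge R1<->R2 -> R1=(0,5,13) R2=(0,5,13)
Op 12: merge R0<->R1 -> R0=(5,5,13) R1=(5,5,13)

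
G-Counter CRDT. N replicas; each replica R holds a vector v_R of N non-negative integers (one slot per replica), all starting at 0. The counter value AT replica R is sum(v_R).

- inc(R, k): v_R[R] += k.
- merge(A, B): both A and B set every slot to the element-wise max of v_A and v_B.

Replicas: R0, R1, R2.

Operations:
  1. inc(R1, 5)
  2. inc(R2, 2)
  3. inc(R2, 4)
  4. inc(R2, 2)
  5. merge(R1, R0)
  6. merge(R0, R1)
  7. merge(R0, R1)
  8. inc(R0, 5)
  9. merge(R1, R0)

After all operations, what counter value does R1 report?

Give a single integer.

Answer: 10

Derivation:
Op 1: inc R1 by 5 -> R1=(0,5,0) value=5
Op 2: inc R2 by 2 -> R2=(0,0,2) value=2
Op 3: inc R2 by 4 -> R2=(0,0,6) value=6
Op 4: inc R2 by 2 -> R2=(0,0,8) value=8
Op 5: merge R1<->R0 -> R1=(0,5,0) R0=(0,5,0)
Op 6: merge R0<->R1 -> R0=(0,5,0) R1=(0,5,0)
Op 7: merge R0<->R1 -> R0=(0,5,0) R1=(0,5,0)
Op 8: inc R0 by 5 -> R0=(5,5,0) value=10
Op 9: merge R1<->R0 -> R1=(5,5,0) R0=(5,5,0)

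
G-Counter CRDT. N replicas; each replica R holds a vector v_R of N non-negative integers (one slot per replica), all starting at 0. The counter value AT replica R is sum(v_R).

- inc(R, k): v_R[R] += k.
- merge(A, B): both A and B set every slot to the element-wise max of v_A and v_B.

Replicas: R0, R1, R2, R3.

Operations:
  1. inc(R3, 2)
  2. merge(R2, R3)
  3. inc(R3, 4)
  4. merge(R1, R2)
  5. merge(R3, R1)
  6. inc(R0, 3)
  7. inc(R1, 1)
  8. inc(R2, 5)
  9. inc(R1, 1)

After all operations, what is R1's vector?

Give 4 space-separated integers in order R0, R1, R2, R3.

Op 1: inc R3 by 2 -> R3=(0,0,0,2) value=2
Op 2: merge R2<->R3 -> R2=(0,0,0,2) R3=(0,0,0,2)
Op 3: inc R3 by 4 -> R3=(0,0,0,6) value=6
Op 4: merge R1<->R2 -> R1=(0,0,0,2) R2=(0,0,0,2)
Op 5: merge R3<->R1 -> R3=(0,0,0,6) R1=(0,0,0,6)
Op 6: inc R0 by 3 -> R0=(3,0,0,0) value=3
Op 7: inc R1 by 1 -> R1=(0,1,0,6) value=7
Op 8: inc R2 by 5 -> R2=(0,0,5,2) value=7
Op 9: inc R1 by 1 -> R1=(0,2,0,6) value=8

Answer: 0 2 0 6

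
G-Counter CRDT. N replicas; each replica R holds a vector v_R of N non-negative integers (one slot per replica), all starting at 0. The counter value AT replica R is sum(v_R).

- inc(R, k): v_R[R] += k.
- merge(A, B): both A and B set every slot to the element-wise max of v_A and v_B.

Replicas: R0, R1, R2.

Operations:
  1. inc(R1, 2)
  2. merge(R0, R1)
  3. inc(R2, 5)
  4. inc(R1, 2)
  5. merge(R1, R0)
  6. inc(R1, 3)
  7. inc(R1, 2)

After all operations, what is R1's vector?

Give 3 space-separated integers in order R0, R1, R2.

Op 1: inc R1 by 2 -> R1=(0,2,0) value=2
Op 2: merge R0<->R1 -> R0=(0,2,0) R1=(0,2,0)
Op 3: inc R2 by 5 -> R2=(0,0,5) value=5
Op 4: inc R1 by 2 -> R1=(0,4,0) value=4
Op 5: merge R1<->R0 -> R1=(0,4,0) R0=(0,4,0)
Op 6: inc R1 by 3 -> R1=(0,7,0) value=7
Op 7: inc R1 by 2 -> R1=(0,9,0) value=9

Answer: 0 9 0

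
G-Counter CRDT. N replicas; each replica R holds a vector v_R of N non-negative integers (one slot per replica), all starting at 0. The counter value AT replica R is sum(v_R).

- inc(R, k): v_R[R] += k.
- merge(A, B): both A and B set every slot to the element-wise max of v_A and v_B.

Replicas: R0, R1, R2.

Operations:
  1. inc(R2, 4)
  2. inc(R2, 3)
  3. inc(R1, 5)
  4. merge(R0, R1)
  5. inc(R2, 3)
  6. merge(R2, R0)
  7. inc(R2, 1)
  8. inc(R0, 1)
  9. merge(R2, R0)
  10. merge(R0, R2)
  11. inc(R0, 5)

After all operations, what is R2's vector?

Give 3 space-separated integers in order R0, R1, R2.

Answer: 1 5 11

Derivation:
Op 1: inc R2 by 4 -> R2=(0,0,4) value=4
Op 2: inc R2 by 3 -> R2=(0,0,7) value=7
Op 3: inc R1 by 5 -> R1=(0,5,0) value=5
Op 4: merge R0<->R1 -> R0=(0,5,0) R1=(0,5,0)
Op 5: inc R2 by 3 -> R2=(0,0,10) value=10
Op 6: merge R2<->R0 -> R2=(0,5,10) R0=(0,5,10)
Op 7: inc R2 by 1 -> R2=(0,5,11) value=16
Op 8: inc R0 by 1 -> R0=(1,5,10) value=16
Op 9: merge R2<->R0 -> R2=(1,5,11) R0=(1,5,11)
Op 10: merge R0<->R2 -> R0=(1,5,11) R2=(1,5,11)
Op 11: inc R0 by 5 -> R0=(6,5,11) value=22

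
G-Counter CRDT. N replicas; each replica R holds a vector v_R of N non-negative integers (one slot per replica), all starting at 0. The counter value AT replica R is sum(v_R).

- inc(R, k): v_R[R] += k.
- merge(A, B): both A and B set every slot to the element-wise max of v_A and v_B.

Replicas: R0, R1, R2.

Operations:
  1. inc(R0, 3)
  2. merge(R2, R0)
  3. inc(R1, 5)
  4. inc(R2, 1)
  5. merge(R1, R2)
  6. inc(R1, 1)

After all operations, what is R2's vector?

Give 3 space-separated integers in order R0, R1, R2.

Answer: 3 5 1

Derivation:
Op 1: inc R0 by 3 -> R0=(3,0,0) value=3
Op 2: merge R2<->R0 -> R2=(3,0,0) R0=(3,0,0)
Op 3: inc R1 by 5 -> R1=(0,5,0) value=5
Op 4: inc R2 by 1 -> R2=(3,0,1) value=4
Op 5: merge R1<->R2 -> R1=(3,5,1) R2=(3,5,1)
Op 6: inc R1 by 1 -> R1=(3,6,1) value=10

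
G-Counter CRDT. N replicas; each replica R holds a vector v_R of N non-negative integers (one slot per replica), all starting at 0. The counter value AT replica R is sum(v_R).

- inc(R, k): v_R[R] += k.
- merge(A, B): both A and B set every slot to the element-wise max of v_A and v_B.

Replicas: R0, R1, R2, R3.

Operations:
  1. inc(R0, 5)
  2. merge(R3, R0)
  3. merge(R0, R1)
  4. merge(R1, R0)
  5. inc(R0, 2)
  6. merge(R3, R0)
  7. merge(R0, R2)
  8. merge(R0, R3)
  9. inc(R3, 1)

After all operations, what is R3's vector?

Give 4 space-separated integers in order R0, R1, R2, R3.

Op 1: inc R0 by 5 -> R0=(5,0,0,0) value=5
Op 2: merge R3<->R0 -> R3=(5,0,0,0) R0=(5,0,0,0)
Op 3: merge R0<->R1 -> R0=(5,0,0,0) R1=(5,0,0,0)
Op 4: merge R1<->R0 -> R1=(5,0,0,0) R0=(5,0,0,0)
Op 5: inc R0 by 2 -> R0=(7,0,0,0) value=7
Op 6: merge R3<->R0 -> R3=(7,0,0,0) R0=(7,0,0,0)
Op 7: merge R0<->R2 -> R0=(7,0,0,0) R2=(7,0,0,0)
Op 8: merge R0<->R3 -> R0=(7,0,0,0) R3=(7,0,0,0)
Op 9: inc R3 by 1 -> R3=(7,0,0,1) value=8

Answer: 7 0 0 1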